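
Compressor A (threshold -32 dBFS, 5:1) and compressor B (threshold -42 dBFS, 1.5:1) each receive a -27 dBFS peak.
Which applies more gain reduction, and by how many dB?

B, by 1 dB

A: 5 dB over, compressed to 1 dB over, so 4 dB of GR.
B: 15 dB over, compressed to 10 dB over, so 5 dB of GR.
Difference: 1 dB in favour of B.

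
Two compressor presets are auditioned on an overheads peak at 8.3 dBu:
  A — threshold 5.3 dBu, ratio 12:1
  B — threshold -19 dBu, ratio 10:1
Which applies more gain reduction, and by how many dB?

A: overshoot 3 dB → output overshoot 0.25 dB → GR 2.75 dB.
B: overshoot 27.3 dB → output overshoot 2.73 dB → GR 24.57 dB.
B reduces 21.82 dB more.

B, by 21.82 dB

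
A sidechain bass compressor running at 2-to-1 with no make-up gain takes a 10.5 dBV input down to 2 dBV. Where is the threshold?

Input is 17 dB above T (since output overshoot × R = input overshoot: (2 − T)·2 = 10.5 − T gives T = -6.5 dBV).
Check: -6.5 + (10.5 − (-6.5))/2 = -6.5 + 8.5 = 2 dBV. ✓

-6.5 dBV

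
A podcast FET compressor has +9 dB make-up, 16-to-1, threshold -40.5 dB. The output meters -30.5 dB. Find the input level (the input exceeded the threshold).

Stripping the +9 dB make-up gives -39.5 dB at the gain stage.
That's 1 dB above the -40.5 dB threshold.
Undo the ratio: input overshoot = 1 × 16 = 16 dB, giving input = -24.5 dB.

-24.5 dB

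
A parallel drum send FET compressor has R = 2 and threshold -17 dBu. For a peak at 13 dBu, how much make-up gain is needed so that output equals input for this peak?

15 dB

Overshoot 30 dB → 30/2 = 15 dB after compression, so the compressed level is -17 + 15 = -2 dBu.
Make-up = target − compressed = 13 − (-2) = 15 dB.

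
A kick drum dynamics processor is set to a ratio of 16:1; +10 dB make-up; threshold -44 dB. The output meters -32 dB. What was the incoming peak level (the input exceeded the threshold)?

-12 dB

Remove make-up: -32 − 10 = -42 dB.
That's 2 dB above the -44 dB threshold.
Before 16:1 compression the overshoot was 2 × 16 = 32 dB, so input = -44 + 32 = -12 dB.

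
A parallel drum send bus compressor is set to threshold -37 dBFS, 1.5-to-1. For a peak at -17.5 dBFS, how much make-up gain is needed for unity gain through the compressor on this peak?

The peak compresses to -37 + 19.5/1.5 = -24 dBFS.
To reach -17.5 dBFS requires -17.5 − (-24) = 6.5 dB of make-up.

6.5 dB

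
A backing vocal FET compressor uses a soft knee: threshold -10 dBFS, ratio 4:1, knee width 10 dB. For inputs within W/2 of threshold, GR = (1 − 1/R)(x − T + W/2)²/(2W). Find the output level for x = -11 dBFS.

-11.6 dBFS

x − T + W/2 = -11 − (-10) + 5 = 4.
GR = (1 − 1/4) × 4² / 20 = 0.75 × 16 / 20 = 0.6 dB.
Output = -11 − 0.6 = -11.6 dBFS.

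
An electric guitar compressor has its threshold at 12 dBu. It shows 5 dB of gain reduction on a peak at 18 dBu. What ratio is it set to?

6:1

Input overshoot = 18 − 12 = 6 dB.
Output overshoot = 6 − 5 = 1 dB.
Ratio = input overshoot / output overshoot = 6 / 1 = 6.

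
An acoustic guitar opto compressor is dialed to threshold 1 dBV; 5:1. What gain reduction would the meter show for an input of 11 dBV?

8 dB

11 dBV exceeds the threshold by 10 dB.
A 5:1 ratio leaves 2 dB of that excess.
GR = overshoot in − overshoot out = 10 − 2 = 8 dB.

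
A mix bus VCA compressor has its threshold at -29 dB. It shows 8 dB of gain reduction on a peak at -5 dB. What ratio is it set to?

1.5:1

Input overshoot = -5 − (-29) = 24 dB.
Output overshoot = 24 − 8 = 16 dB.
Ratio = input overshoot / output overshoot = 24 / 16 = 1.5.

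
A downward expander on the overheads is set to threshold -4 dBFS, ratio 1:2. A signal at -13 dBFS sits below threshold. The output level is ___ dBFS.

-22 dBFS

Undershoot = (-4) − (-13) = 9 dB.
At 1:2, that expands to 18 dB under threshold.
Output = -4 − 18 = -22 dBFS.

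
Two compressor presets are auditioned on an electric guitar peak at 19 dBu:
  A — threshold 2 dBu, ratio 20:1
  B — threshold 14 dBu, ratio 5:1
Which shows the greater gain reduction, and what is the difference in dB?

A, by 12.15 dB

A: overshoot 17 dB → output overshoot 0.85 dB → GR 16.15 dB.
B: overshoot 5 dB → output overshoot 1 dB → GR 4 dB.
A reduces 12.15 dB more.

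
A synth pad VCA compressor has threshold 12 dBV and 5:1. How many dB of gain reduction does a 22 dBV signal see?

8 dB

The signal is 10 dB above threshold.
At 5:1, output sits 10/5 = 2 dB above threshold.
So the signal is attenuated by 10 − 2 = 8 dB.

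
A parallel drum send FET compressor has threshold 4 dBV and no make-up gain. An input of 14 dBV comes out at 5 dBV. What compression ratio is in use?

Input overshoot = 14 − 4 = 10 dB; output overshoot = 5 − 4 = 1 dB.
Ratio = 10 / 1 = 10.

10:1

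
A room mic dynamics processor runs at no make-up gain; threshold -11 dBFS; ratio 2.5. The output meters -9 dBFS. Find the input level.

-6 dBFS

Post-compression overshoot = -9 − (-11) = 2 dB.
Input overshoot = R × output overshoot = 5 dB → input = -11 + 5 = -6 dBFS.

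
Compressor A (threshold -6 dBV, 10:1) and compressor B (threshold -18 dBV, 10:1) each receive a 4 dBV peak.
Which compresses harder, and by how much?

B, by 10.8 dB

A: GR = 10 − 10/10 = 9 dB.
B: GR = 22 − 22/10 = 19.8 dB.
B reduces 10.8 dB more.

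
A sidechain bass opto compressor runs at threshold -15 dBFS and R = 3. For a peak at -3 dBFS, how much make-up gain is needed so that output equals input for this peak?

8 dB

Without make-up, output = threshold + overshoot/3 = -15 + 4 = -11 dBFS.
Gap to target: 8 dB.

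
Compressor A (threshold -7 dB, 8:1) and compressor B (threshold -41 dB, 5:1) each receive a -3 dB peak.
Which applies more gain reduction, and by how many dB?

A: 4 dB over, compressed to 0.5 dB over, so 3.5 dB of GR.
B: 38 dB over, compressed to 7.6 dB over, so 30.4 dB of GR.
Difference: 26.9 dB in favour of B.

B, by 26.9 dB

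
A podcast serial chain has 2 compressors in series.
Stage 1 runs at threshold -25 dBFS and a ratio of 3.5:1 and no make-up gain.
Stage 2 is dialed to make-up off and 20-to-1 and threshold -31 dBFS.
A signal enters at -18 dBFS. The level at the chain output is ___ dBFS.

-30.6 dBFS

Stage 1: overshoot 7 dB → 7/3.5 = 2 dB → -23 dBFS.
Stage 2: overshoot 8 dB → 8/20 = 0.4 dB → -30.6 dBFS.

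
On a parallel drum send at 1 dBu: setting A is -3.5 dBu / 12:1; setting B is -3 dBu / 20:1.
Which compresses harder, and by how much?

A: 4.5 dB over, compressed to 0.375 dB over, so 4.125 dB of GR.
B: 4 dB over, compressed to 0.2 dB over, so 3.8 dB of GR.
A reduces 0.325 dB more.

A, by 0.325 dB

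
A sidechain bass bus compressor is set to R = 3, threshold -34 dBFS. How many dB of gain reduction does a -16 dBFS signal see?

12 dB

Overshoot = -16 − (-34) = 18 dB.
At 3:1, output sits 18/3 = 6 dB above threshold.
So the signal is attenuated by 18 − 6 = 12 dB.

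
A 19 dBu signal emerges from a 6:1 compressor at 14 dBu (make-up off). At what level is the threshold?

Input is 6 dB above T (since output overshoot × R = input overshoot: (14 − T)·6 = 19 − T gives T = 13 dBu).
Check: 13 + (19 − 13)/6 = 13 + 1 = 14 dBu. ✓

13 dBu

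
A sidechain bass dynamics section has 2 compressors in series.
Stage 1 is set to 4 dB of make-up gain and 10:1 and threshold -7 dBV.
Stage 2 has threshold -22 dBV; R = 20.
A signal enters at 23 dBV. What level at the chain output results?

Stage 1: 30 dB above -7 dBV, reduced 10:1 to 3 dB above → -4 dBV; +4 dB make-up → 0 dBV.
Stage 2: 0 dBV is 22 dB over -22 dBV; at 20:1 that becomes 1.1 dB over, giving -20.9 dBV.

-20.9 dBV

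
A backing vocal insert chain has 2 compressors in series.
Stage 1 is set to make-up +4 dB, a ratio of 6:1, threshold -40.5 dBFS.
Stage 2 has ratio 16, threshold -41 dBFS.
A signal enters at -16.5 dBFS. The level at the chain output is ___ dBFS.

-40.46875 dBFS

Stage 1: overshoot 24 dB → 24/6 = 4 dB → -36.5 dBFS; +4 dB make-up → -32.5 dBFS.
Stage 2: -32.5 dBFS is 8.5 dB over -41 dBFS; at 16:1 that becomes 0.53125 dB over, giving -40.46875 dBFS.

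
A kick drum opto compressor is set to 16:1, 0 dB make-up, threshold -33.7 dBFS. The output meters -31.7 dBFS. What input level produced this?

The compressed level sits -31.7 − (-33.7) = 2 dB over threshold.
Undo the ratio: input overshoot = 2 × 16 = 32 dB, giving input = -1.7 dBFS.

-1.7 dBFS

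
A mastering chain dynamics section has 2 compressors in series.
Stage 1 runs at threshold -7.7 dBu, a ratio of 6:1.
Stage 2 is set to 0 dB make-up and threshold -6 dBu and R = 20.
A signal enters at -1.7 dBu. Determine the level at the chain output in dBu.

Stage 1: overshoot 6 dB → 6/6 = 1 dB → -6.7 dBu.
Stage 2: -6.7 dBu ≤ -6 dBu, so stage 2 doesn't engage; output -6.7 dBu.

-6.7 dBu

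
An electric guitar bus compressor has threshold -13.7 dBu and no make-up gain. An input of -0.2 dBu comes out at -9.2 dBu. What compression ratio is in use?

3:1

Input overshoot = -0.2 − (-13.7) = 13.5 dB; output overshoot = -9.2 − (-13.7) = 4.5 dB.
Ratio = 13.5 / 4.5 = 3.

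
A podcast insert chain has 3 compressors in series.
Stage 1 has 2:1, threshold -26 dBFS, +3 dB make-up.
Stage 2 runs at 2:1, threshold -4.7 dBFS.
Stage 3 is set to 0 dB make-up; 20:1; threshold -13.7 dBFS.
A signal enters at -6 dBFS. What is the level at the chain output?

Stage 1: overshoot 20 dB → 20/2 = 10 dB → -16 dBFS; +3 dB make-up → -13 dBFS.
Stage 2: -13 dBFS ≤ -4.7 dBFS, so stage 2 doesn't engage; output -13 dBFS.
Stage 3: -13 dBFS is 0.7 dB over -13.7 dBFS; at 20:1 that becomes 0.035 dB over, giving -13.665 dBFS.

-13.665 dBFS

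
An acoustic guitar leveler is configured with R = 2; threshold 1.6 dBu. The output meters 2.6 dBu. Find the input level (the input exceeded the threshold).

3.6 dBu

The compressed level sits 2.6 − 1.6 = 1 dB over threshold.
Undo the ratio: input overshoot = 1 × 2 = 2 dB, giving input = 3.6 dBu.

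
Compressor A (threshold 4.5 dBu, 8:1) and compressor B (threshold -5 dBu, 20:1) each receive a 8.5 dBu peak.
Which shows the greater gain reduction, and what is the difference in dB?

B, by 9.325 dB

A: GR = 4 − 4/8 = 3.5 dB.
B: GR = 13.5 − 13.5/20 = 12.825 dB.
B reduces 9.325 dB more.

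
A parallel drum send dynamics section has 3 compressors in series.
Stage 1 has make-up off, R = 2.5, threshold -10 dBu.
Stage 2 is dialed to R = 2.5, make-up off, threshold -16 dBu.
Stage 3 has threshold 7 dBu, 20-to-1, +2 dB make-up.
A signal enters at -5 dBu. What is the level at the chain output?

-10.8 dBu

Stage 1: overshoot 5 dB → 5/2.5 = 2 dB → -8 dBu.
Stage 2: overshoot 8 dB → 8/2.5 = 3.2 dB → -12.8 dBu.
Stage 3: -12.8 dBu is at or below the 7 dBu threshold — no compression; make-up brings it to -10.8 dBu.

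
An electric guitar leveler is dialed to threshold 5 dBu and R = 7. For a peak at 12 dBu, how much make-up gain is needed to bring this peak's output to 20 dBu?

The peak compresses to 5 + 7/7 = 6 dBu.
To reach 20 dBu requires 20 − 6 = 14 dB of make-up.

14 dB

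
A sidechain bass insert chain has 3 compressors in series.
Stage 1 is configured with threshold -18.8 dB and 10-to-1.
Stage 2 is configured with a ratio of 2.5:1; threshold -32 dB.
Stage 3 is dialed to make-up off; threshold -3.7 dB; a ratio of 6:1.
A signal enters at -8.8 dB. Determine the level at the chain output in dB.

Stage 1: -8.8 dB is 10 dB over -18.8 dB; at 10:1 that becomes 1 dB over, giving -17.8 dB.
Stage 2: 14.2 dB above -32 dB, reduced 2.5:1 to 5.68 dB above → -26.32 dB.
Stage 3: below threshold (-26.32 ≤ -3.7); passes unchanged; output -26.32 dB.

-26.32 dB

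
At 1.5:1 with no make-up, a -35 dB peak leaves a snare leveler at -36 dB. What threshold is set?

Let T be the threshold. Output overshoot = (input overshoot)/R, so -36 − T = (-35 − T)/1.5.
1.5·(-36 − T) = -35 − T → 0.5·T = -54 − (-35) = -19.
T = -19/0.5 = -38 dB.

-38 dB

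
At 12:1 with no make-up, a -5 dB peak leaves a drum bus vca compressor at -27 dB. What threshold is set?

-29 dB

Let T be the threshold. Output overshoot = (input overshoot)/R, so -27 − T = (-5 − T)/12.
12·(-27 − T) = -5 − T → 11·T = -324 − (-5) = -319.
T = -319/11 = -29 dB.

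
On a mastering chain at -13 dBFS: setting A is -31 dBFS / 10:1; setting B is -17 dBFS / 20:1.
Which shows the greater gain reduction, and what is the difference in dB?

A, by 12.4 dB

A: overshoot 18 dB → output overshoot 1.8 dB → GR 16.2 dB.
B: overshoot 4 dB → output overshoot 0.2 dB → GR 3.8 dB.
A reduces 12.4 dB more.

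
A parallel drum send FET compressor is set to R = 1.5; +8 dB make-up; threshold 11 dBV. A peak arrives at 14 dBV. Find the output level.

21 dBV

14 dBV sits 3 dB over threshold.
At 1.5:1 the overshoot is divided by 1.5, leaving 2 dB above threshold.
So the level is 11 + 2 = 13 dBV; make-up adds 8 dB, giving 21 dBV.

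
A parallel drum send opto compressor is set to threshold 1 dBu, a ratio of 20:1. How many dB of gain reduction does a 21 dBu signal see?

Overshoot = 21 − 1 = 20 dB.
After 20:1 compression the overshoot becomes 20/20 = 1 dB.
So the signal is attenuated by 20 − 1 = 19 dB.

19 dB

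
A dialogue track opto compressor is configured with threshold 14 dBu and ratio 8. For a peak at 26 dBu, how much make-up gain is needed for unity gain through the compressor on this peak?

10.5 dB

The peak compresses to 14 + 12/8 = 15.5 dBu.
To reach 26 dBu requires 26 − 15.5 = 10.5 dB of make-up.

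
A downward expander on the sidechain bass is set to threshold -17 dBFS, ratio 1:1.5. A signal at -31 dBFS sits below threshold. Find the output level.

-38 dBFS

Below threshold, a 1:1.5 expander applies gain = (1.5−1)×(T − x) of attenuation.
(1.5−1) × 14 = 7 dB, so output = -31 − 7 = -38 dBFS.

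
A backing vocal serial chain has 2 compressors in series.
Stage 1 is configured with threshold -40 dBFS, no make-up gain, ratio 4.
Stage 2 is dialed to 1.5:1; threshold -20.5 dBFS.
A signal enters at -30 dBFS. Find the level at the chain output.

-37.5 dBFS

Stage 1: -30 dBFS is 10 dB over -40 dBFS; at 4:1 that becomes 2.5 dB over, giving -37.5 dBFS.
Stage 2: -37.5 dBFS is at or below the -20.5 dBFS threshold — no compression; output -37.5 dBFS.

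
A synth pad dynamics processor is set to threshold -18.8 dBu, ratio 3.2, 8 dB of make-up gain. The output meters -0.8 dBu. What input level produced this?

13.2 dBu

Remove make-up: -0.8 − 8 = -8.8 dBu.
The compressed level sits -8.8 − (-18.8) = 10 dB over threshold.
Input overshoot = R × output overshoot = 32 dB → input = -18.8 + 32 = 13.2 dBu.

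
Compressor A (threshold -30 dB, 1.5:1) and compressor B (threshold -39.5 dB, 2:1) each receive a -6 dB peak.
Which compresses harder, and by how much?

A: overshoot 24 dB → output overshoot 16 dB → GR 8 dB.
B: overshoot 33.5 dB → output overshoot 16.75 dB → GR 16.75 dB.
B applies 8.75 dB more gain reduction.

B, by 8.75 dB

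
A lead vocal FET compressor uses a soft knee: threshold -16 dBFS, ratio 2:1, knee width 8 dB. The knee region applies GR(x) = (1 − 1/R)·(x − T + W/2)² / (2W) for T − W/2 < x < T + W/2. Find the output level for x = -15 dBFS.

-15.78125 dBFS

x − T + W/2 = -15 − (-16) + 4 = 5.
GR = (1 − 1/2) × 5² / 16 = 0.5 × 25 / 16 = 0.78125 dB.
Output = -15 − 0.78125 = -15.78125 dBFS.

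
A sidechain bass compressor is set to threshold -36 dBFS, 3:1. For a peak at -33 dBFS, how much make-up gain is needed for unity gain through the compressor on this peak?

2 dB

Without make-up, output = threshold + overshoot/3 = -36 + 1 = -35 dBFS.
Gap to target: 2 dB.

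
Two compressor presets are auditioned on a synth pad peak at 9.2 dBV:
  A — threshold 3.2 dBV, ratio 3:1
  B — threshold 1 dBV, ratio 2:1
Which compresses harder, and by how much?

B, by 0.1 dB

A: GR = 6 − 6/3 = 4 dB.
B: GR = 8.2 − 8.2/2 = 4.1 dB.
B applies 0.1 dB more gain reduction.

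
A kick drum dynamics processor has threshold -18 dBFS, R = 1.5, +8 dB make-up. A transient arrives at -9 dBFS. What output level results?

-4 dBFS

The input is 9 dB above the -18 dBFS threshold.
The 9 dB excess becomes 6 dB after 1.5:1 reduction.
So the level is -18 + 6 = -12 dBFS; make-up adds 8 dB, giving -4 dBFS.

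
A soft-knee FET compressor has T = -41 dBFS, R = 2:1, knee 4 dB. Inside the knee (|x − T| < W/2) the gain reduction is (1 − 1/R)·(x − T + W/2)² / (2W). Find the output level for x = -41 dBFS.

x − T + W/2 = -41 − (-41) + 2 = 2.
GR = (1 − 1/2) × 2² / 8 = 0.5 × 4 / 8 = 0.25 dB.
Output = -41 − 0.25 = -41.25 dBFS.

-41.25 dBFS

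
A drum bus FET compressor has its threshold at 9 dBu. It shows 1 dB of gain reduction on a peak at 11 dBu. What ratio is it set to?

Input overshoot = 11 − 9 = 2 dB.
Output overshoot = 2 − 1 = 1 dB.
Ratio = input overshoot / output overshoot = 2 / 1 = 2.

2:1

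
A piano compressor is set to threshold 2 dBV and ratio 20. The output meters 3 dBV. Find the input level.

Post-compression overshoot = 3 − 2 = 1 dB.
Input overshoot = R × output overshoot = 20 dB → input = 2 + 20 = 22 dBV.

22 dBV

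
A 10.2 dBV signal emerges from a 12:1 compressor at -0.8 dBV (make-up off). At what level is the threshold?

-1.8 dBV

Let T be the threshold. Output overshoot = (input overshoot)/R, so -0.8 − T = (10.2 − T)/12.
12·(-0.8 − T) = 10.2 − T → 11·T = -9.6 − 10.2 = -19.8.
T = -19.8/11 = -1.8 dBV.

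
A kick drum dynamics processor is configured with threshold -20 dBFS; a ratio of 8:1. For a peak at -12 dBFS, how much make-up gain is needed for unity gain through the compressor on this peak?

Overshoot 8 dB → 8/8 = 1 dB after compression, so the compressed level is -20 + 1 = -19 dBFS.
Make-up = target − compressed = -12 − (-19) = 7 dB.

7 dB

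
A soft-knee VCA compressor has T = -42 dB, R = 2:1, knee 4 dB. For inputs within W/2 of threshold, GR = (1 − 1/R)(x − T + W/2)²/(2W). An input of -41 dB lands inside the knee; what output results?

-41.5625 dB

x − T + W/2 = -41 − (-42) + 2 = 3.
GR = (1 − 1/2) × 3² / 8 = 0.5 × 9 / 8 = 0.5625 dB.
Output = -41 − 0.5625 = -41.5625 dB.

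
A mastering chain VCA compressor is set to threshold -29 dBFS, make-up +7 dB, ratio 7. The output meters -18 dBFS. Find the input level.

Before make-up, the level was -18 − 7 = -25 dBFS.
The compressed level sits -25 − (-29) = 4 dB over threshold.
Before 7:1 compression the overshoot was 4 × 7 = 28 dB, so input = -29 + 28 = -1 dBFS.

-1 dBFS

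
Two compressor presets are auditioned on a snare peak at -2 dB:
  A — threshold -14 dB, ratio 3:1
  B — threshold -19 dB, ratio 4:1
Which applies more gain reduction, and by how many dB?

B, by 4.75 dB

A: GR = 12 − 12/3 = 8 dB.
B: GR = 17 − 17/4 = 12.75 dB.
B applies 4.75 dB more gain reduction.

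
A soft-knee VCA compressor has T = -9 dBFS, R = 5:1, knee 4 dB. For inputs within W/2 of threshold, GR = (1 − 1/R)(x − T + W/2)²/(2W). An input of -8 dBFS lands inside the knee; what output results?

x − T + W/2 = -8 − (-9) + 2 = 3.
GR = (1 − 1/5) × 3² / 8 = 0.8 × 9 / 8 = 0.9 dB.
Output = -8 − 0.9 = -8.9 dBFS.

-8.9 dBFS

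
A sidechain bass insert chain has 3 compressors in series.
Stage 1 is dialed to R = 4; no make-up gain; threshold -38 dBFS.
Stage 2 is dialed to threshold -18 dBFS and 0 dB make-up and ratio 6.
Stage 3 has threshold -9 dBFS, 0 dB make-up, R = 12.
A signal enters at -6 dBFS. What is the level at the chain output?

-30 dBFS

Stage 1: overshoot 32 dB → 32/4 = 8 dB → -30 dBFS.
Stage 2: below threshold (-30 ≤ -18); passes unchanged; output -30 dBFS.
Stage 3: -30 dBFS is at or below the -9 dBFS threshold — no compression; output -30 dBFS.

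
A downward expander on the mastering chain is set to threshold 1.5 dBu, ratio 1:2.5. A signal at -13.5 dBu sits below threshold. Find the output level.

-36 dBu

The input is 15 dB below the 1.5 dBu threshold.
A 1:2.5 expander multiplies undershoot by 2.5: 15 × 2.5 = 37.5 dB below threshold.
Output = 1.5 − 37.5 = -36 dBu.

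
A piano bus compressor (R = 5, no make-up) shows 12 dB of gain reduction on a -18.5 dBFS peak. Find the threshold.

-33.5 dBFS

Let T be the threshold. Output overshoot = (input overshoot)/R, so -30.5 − T = (-18.5 − T)/5.
5·(-30.5 − T) = -18.5 − T → 4·T = -152.5 − (-18.5) = -134.
T = -134/4 = -33.5 dBFS.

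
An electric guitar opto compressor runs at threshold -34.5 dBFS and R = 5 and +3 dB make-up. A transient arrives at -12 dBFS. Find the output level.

The input is 22.5 dB above the -34.5 dBFS threshold.
At 5:1 the overshoot is divided by 5, leaving 4.5 dB above threshold.
Output = -34.5 + 4.5 = -30 dBFS; make-up adds 3 dB, giving -27 dBFS.

-27 dBFS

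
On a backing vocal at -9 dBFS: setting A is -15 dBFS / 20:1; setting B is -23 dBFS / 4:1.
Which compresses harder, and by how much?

A: GR = 6 − 6/20 = 5.7 dB.
B: GR = 14 − 14/4 = 10.5 dB.
Difference: 4.8 dB in favour of B.

B, by 4.8 dB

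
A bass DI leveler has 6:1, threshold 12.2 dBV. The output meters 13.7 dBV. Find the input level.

21.2 dBV

Post-compression overshoot = 13.7 − 12.2 = 1.5 dB.
Before 6:1 compression the overshoot was 1.5 × 6 = 9 dB, so input = 12.2 + 9 = 21.2 dBV.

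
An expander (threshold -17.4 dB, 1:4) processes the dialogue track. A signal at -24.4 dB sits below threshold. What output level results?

-45.4 dB

Below threshold, a 1:4 expander applies gain = (4−1)×(T − x) of attenuation.
(4−1) × 7 = 21 dB, so output = -24.4 − 21 = -45.4 dB.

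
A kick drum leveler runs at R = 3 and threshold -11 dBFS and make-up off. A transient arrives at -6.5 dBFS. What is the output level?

-6.5 dBFS sits 4.5 dB over threshold.
At 3:1 the overshoot is divided by 3, leaving 1.5 dB above threshold.
That puts the output at -9.5 dBFS.

-9.5 dBFS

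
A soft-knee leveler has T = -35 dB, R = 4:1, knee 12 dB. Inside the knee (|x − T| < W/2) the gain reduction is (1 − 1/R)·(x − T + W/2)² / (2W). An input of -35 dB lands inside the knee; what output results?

-36.125 dB

x − T + W/2 = -35 − (-35) + 6 = 6.
GR = (1 − 1/4) × 6² / 24 = 0.75 × 36 / 24 = 1.125 dB.
Output = -35 − 1.125 = -36.125 dB.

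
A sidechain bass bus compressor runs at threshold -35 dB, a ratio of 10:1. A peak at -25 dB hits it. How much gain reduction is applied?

The signal is 10 dB above threshold.
After 10:1 compression the overshoot becomes 10/10 = 1 dB.
GR = overshoot in − overshoot out = 10 − 1 = 9 dB.

9 dB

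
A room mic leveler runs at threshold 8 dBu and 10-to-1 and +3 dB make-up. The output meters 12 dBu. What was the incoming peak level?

18 dBu

Stripping the +3 dB make-up gives 9 dBu at the gain stage.
Post-compression overshoot = 9 − 8 = 1 dB.
Before 10:1 compression the overshoot was 1 × 10 = 10 dB, so input = 8 + 10 = 18 dBu.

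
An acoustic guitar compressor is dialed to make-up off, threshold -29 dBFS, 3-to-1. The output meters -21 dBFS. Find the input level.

-5 dBFS

Post-compression overshoot = -21 − (-29) = 8 dB.
Input overshoot = R × output overshoot = 24 dB → input = -29 + 24 = -5 dBFS.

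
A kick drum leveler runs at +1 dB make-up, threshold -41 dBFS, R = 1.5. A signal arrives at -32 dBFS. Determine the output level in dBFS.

-34 dBFS

The input is 9 dB above the -41 dBFS threshold.
At 1.5:1 the overshoot is divided by 1.5, leaving 6 dB above threshold.
Output = -41 + 6 = -35 dBFS; make-up adds 1 dB, giving -34 dBFS.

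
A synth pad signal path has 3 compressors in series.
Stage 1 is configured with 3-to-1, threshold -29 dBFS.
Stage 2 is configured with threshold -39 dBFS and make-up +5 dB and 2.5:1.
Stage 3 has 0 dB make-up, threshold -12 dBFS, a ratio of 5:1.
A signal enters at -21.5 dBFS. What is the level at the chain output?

Stage 1: 7.5 dB above -29 dBFS, reduced 3:1 to 2.5 dB above → -26.5 dBFS.
Stage 2: -26.5 dBFS is 12.5 dB over -39 dBFS; at 2.5:1 that becomes 5 dB over, giving -34 dBFS; +5 dB make-up → -29 dBFS.
Stage 3: -29 dBFS is at or below the -12 dBFS threshold — no compression; output -29 dBFS.

-29 dBFS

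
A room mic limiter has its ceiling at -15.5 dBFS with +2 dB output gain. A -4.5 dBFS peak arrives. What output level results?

-13.5 dBFS

At ∞:1, everything above -15.5 dBFS is held at the ceiling.
Output gain then adds 2 dB: -15.5 + 2 = -13.5 dBFS.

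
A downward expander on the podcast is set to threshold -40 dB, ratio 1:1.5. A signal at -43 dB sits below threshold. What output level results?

-44.5 dB

Undershoot = (-40) − (-43) = 3 dB.
At 1:1.5, that expands to 4.5 dB under threshold.
Output = -40 − 4.5 = -44.5 dB.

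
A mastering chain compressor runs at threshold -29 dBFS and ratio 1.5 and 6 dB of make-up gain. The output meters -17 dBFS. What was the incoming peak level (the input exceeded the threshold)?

-20 dBFS

Before make-up, the level was -17 − 6 = -23 dBFS.
That's 6 dB above the -29 dBFS threshold.
Undo the ratio: input overshoot = 6 × 1.5 = 9 dB, giving input = -20 dBFS.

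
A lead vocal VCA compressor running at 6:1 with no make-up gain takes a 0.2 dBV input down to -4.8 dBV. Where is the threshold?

Input is 6 dB above T (since output overshoot × R = input overshoot: (-4.8 − T)·6 = 0.2 − T gives T = -5.8 dBV).
Check: -5.8 + (0.2 − (-5.8))/6 = -5.8 + 1 = -4.8 dBV. ✓

-5.8 dBV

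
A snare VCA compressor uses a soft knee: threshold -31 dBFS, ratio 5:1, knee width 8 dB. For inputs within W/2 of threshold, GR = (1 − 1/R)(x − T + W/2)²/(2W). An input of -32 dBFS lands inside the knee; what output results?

x − T + W/2 = -32 − (-31) + 4 = 3.
GR = (1 − 1/5) × 3² / 16 = 0.8 × 9 / 16 = 0.45 dB.
Output = -32 − 0.45 = -32.45 dBFS.

-32.45 dBFS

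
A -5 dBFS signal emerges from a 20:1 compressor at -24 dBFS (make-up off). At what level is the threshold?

Input is 20 dB above T (since output overshoot × R = input overshoot: (-24 − T)·20 = -5 − T gives T = -25 dBFS).
Check: -25 + (-5 − (-25))/20 = -25 + 1 = -24 dBFS. ✓

-25 dBFS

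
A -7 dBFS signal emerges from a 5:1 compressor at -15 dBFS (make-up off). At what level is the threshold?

Gain reduction = -7 − (-15) = 8 dB; output overshoot = GR / (R − 1) = 8 / 4 = 2 dB.
Threshold = output − output overshoot = -15 − 2 = -17 dBFS.

-17 dBFS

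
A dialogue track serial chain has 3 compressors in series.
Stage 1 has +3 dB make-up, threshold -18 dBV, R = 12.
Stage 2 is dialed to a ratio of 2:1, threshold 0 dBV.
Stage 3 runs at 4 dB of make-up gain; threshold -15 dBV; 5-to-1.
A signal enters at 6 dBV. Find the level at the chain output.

-10.6 dBV

Stage 1: 24 dB above -18 dBV, reduced 12:1 to 2 dB above → -16 dBV; +3 dB make-up → -13 dBV.
Stage 2: below threshold (-13 ≤ 0); passes unchanged; output -13 dBV.
Stage 3: -13 dBV is 2 dB over -15 dBV; at 5:1 that becomes 0.4 dB over, giving -14.6 dBV; +4 dB make-up → -10.6 dBV.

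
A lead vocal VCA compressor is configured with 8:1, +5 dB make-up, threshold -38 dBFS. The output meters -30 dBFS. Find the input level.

-14 dBFS

Stripping the +5 dB make-up gives -35 dBFS at the gain stage.
The compressed level sits -35 − (-38) = 3 dB over threshold.
Before 8:1 compression the overshoot was 3 × 8 = 24 dB, so input = -38 + 24 = -14 dBFS.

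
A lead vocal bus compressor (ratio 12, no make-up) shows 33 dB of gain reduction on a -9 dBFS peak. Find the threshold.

Input is 36 dB above T (since output overshoot × R = input overshoot: (-42 − T)·12 = -9 − T gives T = -45 dBFS).
Check: -45 + (-9 − (-45))/12 = -45 + 3 = -42 dBFS. ✓

-45 dBFS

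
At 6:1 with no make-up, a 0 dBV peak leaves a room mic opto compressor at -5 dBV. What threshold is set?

Input is 6 dB above T (since output overshoot × R = input overshoot: (-5 − T)·6 = 0 − T gives T = -6 dBV).
Check: -6 + (0 − (-6))/6 = -6 + 1 = -5 dBV. ✓

-6 dBV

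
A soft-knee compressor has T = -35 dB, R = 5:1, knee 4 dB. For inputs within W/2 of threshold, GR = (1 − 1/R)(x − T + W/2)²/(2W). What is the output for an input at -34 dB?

-34.9 dB

x − T + W/2 = -34 − (-35) + 2 = 3.
GR = (1 − 1/5) × 3² / 8 = 0.8 × 9 / 8 = 0.9 dB.
Output = -34 − 0.9 = -34.9 dB.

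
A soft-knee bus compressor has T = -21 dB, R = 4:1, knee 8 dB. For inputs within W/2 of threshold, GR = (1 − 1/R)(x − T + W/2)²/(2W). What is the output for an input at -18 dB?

-20.296875 dB

x − T + W/2 = -18 − (-21) + 4 = 7.
GR = (1 − 1/4) × 7² / 16 = 0.75 × 49 / 16 = 2.296875 dB.
Output = -18 − 2.296875 = -20.296875 dB.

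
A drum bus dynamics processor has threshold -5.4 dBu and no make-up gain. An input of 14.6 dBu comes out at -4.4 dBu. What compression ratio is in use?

Input overshoot = 14.6 − (-5.4) = 20 dB; output overshoot = -4.4 − (-5.4) = 1 dB.
Ratio = 20 / 1 = 20.

20:1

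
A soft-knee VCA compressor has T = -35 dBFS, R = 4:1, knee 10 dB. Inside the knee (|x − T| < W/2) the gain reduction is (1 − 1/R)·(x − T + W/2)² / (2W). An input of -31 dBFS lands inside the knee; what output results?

x − T + W/2 = -31 − (-35) + 5 = 9.
GR = (1 − 1/4) × 9² / 20 = 0.75 × 81 / 20 = 3.0375 dB.
Output = -31 − 3.0375 = -34.0375 dBFS.

-34.0375 dBFS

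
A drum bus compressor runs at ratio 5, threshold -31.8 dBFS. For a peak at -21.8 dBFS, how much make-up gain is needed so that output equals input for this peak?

8 dB

Overshoot 10 dB → 10/5 = 2 dB after compression, so the compressed level is -31.8 + 2 = -29.8 dBFS.
Make-up = target − compressed = -21.8 − (-29.8) = 8 dB.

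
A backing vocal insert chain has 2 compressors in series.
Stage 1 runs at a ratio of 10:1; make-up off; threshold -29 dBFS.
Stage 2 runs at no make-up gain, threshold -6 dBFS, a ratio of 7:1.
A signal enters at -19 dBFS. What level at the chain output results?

-28 dBFS

Stage 1: -19 dBFS is 10 dB over -29 dBFS; at 10:1 that becomes 1 dB over, giving -28 dBFS.
Stage 2: -28 dBFS is at or below the -6 dBFS threshold — no compression; output -28 dBFS.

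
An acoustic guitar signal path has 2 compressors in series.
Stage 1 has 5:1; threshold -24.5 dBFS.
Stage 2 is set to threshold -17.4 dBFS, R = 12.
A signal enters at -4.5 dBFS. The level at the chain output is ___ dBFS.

-20.5 dBFS

Stage 1: 20 dB above -24.5 dBFS, reduced 5:1 to 4 dB above → -20.5 dBFS.
Stage 2: -20.5 dBFS is at or below the -17.4 dBFS threshold — no compression; output -20.5 dBFS.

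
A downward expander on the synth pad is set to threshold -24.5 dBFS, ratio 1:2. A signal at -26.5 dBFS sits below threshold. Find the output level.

-28.5 dBFS

Below threshold, a 1:2 expander applies gain = (2−1)×(T − x) of attenuation.
(2−1) × 2 = 2 dB, so output = -26.5 − 2 = -28.5 dBFS.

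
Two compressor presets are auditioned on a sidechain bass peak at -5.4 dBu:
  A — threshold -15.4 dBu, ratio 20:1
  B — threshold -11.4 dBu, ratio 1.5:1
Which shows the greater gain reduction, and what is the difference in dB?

A, by 7.5 dB

A: overshoot 10 dB → output overshoot 0.5 dB → GR 9.5 dB.
B: overshoot 6 dB → output overshoot 4 dB → GR 2 dB.
A applies 7.5 dB more gain reduction.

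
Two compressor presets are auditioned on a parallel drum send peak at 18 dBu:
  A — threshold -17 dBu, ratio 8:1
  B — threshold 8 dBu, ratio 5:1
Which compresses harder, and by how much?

A, by 22.625 dB

A: 35 dB over, compressed to 4.375 dB over, so 30.625 dB of GR.
B: 10 dB over, compressed to 2 dB over, so 8 dB of GR.
Difference: 22.625 dB in favour of A.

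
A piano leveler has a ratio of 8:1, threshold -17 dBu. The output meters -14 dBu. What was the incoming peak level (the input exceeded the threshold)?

The compressed level sits -14 − (-17) = 3 dB over threshold.
Before 8:1 compression the overshoot was 3 × 8 = 24 dB, so input = -17 + 24 = 7 dBu.

7 dBu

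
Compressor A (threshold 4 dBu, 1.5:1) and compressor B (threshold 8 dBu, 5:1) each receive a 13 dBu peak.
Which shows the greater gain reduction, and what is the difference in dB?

A: overshoot 9 dB → output overshoot 6 dB → GR 3 dB.
B: overshoot 5 dB → output overshoot 1 dB → GR 4 dB.
B applies 1 dB more gain reduction.

B, by 1 dB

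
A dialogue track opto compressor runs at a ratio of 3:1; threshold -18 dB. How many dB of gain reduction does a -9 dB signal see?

Overshoot = -9 − (-18) = 9 dB.
At 3:1, output sits 9/3 = 3 dB above threshold.
GR = overshoot in − overshoot out = 9 − 3 = 6 dB.

6 dB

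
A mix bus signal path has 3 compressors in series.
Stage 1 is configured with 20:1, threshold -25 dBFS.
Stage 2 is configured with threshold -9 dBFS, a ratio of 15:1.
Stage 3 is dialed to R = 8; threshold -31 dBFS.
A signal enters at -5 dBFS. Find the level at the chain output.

Stage 1: -5 dBFS is 20 dB over -25 dBFS; at 20:1 that becomes 1 dB over, giving -24 dBFS.
Stage 2: below threshold (-24 ≤ -9); passes unchanged; output -24 dBFS.
Stage 3: -24 dBFS is 7 dB over -31 dBFS; at 8:1 that becomes 0.875 dB over, giving -30.125 dBFS.

-30.125 dBFS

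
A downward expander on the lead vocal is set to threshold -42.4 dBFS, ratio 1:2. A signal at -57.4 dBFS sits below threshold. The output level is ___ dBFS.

Undershoot = (-42.4) − (-57.4) = 15 dB.
At 1:2, that expands to 30 dB under threshold.
Output = -42.4 − 30 = -72.4 dBFS.

-72.4 dBFS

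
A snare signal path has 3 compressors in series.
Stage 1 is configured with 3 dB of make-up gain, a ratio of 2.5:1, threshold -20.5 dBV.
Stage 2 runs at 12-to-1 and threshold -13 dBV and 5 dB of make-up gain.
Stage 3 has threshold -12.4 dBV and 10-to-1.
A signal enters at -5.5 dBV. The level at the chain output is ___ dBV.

Stage 1: -5.5 dBV is 15 dB over -20.5 dBV; at 2.5:1 that becomes 6 dB over, giving -14.5 dBV; +3 dB make-up → -11.5 dBV.
Stage 2: 1.5 dB above -13 dBV, reduced 12:1 to 0.125 dB above → -12.875 dBV; +5 dB make-up → -7.875 dBV.
Stage 3: overshoot 4.525 dB → 4.525/10 = 0.4525 dB → -11.9475 dBV.

-11.9475 dBV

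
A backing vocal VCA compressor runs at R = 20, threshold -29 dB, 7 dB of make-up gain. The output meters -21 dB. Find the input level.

Before make-up, the level was -21 − 7 = -28 dB.
That's 1 dB above the -29 dB threshold.
Input overshoot = R × output overshoot = 20 dB → input = -29 + 20 = -9 dB.

-9 dB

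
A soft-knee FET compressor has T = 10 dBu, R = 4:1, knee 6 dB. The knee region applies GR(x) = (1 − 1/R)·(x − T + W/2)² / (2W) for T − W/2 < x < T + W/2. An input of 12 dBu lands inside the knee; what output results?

10.4375 dBu

x − T + W/2 = 12 − 10 + 3 = 5.
GR = (1 − 1/4) × 5² / 12 = 0.75 × 25 / 12 = 1.5625 dB.
Output = 12 − 1.5625 = 10.4375 dBu.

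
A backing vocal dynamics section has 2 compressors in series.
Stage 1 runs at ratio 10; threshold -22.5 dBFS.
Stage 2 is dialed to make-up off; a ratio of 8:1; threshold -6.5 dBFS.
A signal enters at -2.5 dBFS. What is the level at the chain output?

Stage 1: 20 dB above -22.5 dBFS, reduced 10:1 to 2 dB above → -20.5 dBFS.
Stage 2: below threshold (-20.5 ≤ -6.5); passes unchanged; output -20.5 dBFS.

-20.5 dBFS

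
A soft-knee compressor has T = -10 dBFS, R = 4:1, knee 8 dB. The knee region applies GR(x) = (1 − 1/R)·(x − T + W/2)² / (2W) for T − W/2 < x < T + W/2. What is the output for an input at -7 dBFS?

x − T + W/2 = -7 − (-10) + 4 = 7.
GR = (1 − 1/4) × 7² / 16 = 0.75 × 49 / 16 = 2.296875 dB.
Output = -7 − 2.296875 = -9.296875 dBFS.

-9.296875 dBFS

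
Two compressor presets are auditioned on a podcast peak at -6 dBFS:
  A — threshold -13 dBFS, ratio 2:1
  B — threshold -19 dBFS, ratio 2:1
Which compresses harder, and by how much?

B, by 3 dB

A: overshoot 7 dB → output overshoot 3.5 dB → GR 3.5 dB.
B: overshoot 13 dB → output overshoot 6.5 dB → GR 6.5 dB.
Difference: 3 dB in favour of B.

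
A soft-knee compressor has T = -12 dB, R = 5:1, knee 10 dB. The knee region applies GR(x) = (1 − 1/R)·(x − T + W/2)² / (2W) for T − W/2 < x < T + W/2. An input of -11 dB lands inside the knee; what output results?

x − T + W/2 = -11 − (-12) + 5 = 6.
GR = (1 − 1/5) × 6² / 20 = 0.8 × 36 / 20 = 1.44 dB.
Output = -11 − 1.44 = -12.44 dB.

-12.44 dB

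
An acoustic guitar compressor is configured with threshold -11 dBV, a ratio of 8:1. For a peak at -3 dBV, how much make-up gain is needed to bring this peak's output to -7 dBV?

Overshoot 8 dB → 8/8 = 1 dB after compression, so the compressed level is -11 + 1 = -10 dBV.
Make-up = target − compressed = -7 − (-10) = 3 dB.

3 dB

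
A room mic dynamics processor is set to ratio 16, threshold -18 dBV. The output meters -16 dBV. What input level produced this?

14 dBV

Post-compression overshoot = -16 − (-18) = 2 dB.
Input overshoot = R × output overshoot = 32 dB → input = -18 + 32 = 14 dBV.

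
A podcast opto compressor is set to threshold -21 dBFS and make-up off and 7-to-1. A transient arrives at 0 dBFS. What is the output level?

The input is 21 dB above the -21 dBFS threshold.
7:1 compression reduces that to 21/7 = 3 dB over.
So the level is -21 + 3 = -18 dBFS.

-18 dBFS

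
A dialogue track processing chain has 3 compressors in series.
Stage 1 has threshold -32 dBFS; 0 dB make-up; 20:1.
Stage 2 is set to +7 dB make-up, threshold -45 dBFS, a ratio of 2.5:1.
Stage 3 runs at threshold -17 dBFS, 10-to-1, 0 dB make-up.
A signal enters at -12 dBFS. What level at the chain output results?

Stage 1: 20 dB above -32 dBFS, reduced 20:1 to 1 dB above → -31 dBFS.
Stage 2: 14 dB above -45 dBFS, reduced 2.5:1 to 5.6 dB above → -39.4 dBFS; +7 dB make-up → -32.4 dBFS.
Stage 3: -32.4 dBFS is at or below the -17 dBFS threshold — no compression; output -32.4 dBFS.

-32.4 dBFS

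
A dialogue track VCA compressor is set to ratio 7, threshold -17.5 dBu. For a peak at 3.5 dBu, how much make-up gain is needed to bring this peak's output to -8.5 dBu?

6 dB

The peak compresses to -17.5 + 21/7 = -14.5 dBu.
To reach -8.5 dBu requires -8.5 − (-14.5) = 6 dB of make-up.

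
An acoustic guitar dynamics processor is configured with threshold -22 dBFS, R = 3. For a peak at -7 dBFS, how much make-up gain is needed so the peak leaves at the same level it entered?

Overshoot 15 dB → 15/3 = 5 dB after compression, so the compressed level is -22 + 5 = -17 dBFS.
Make-up = target − compressed = -7 − (-17) = 10 dB.

10 dB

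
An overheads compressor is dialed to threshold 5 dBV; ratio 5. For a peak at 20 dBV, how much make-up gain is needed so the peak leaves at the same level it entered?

Without make-up, output = threshold + overshoot/5 = 5 + 3 = 8 dBV.
Gap to target: 12 dB.

12 dB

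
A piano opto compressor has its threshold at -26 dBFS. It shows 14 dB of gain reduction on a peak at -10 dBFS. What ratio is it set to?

8:1

Input overshoot = -10 − (-26) = 16 dB.
Output overshoot = 16 − 14 = 2 dB.
Ratio = input overshoot / output overshoot = 16 / 2 = 8.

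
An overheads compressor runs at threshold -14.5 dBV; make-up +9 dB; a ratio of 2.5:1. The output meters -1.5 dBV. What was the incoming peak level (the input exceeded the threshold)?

Before make-up, the level was -1.5 − 9 = -10.5 dBV.
That's 4 dB above the -14.5 dBV threshold.
Undo the ratio: input overshoot = 4 × 2.5 = 10 dB, giving input = -4.5 dBV.

-4.5 dBV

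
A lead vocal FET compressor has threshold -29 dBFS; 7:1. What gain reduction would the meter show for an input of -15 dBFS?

The signal is 14 dB above threshold.
A 7:1 ratio leaves 2 dB of that excess.
GR = overshoot in − overshoot out = 14 − 2 = 12 dB.

12 dB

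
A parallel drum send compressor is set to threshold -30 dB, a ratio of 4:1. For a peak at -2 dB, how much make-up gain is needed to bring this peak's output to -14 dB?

9 dB

Overshoot 28 dB → 28/4 = 7 dB after compression, so the compressed level is -30 + 7 = -23 dB.
Make-up = target − compressed = -14 − (-23) = 9 dB.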